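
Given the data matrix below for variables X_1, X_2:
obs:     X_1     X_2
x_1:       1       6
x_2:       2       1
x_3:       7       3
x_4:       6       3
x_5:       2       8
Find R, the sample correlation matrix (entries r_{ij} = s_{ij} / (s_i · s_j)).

Step 1 — column means:
  mean(X_1) = (1 + 2 + 7 + 6 + 2) / 5 = 18/5 = 3.6
  mean(X_2) = (6 + 1 + 3 + 3 + 8) / 5 = 21/5 = 4.2

Step 2 — sample variances and covariances s[i,j] = (1/(n-1)) · Σ_k (x_{k,i} - mean_i) · (x_{k,j} - mean_j), with n-1 = 4:
  s[X_1,X_1] = ((-2.6)·(-2.6) + (-1.6)·(-1.6) + (3.4)·(3.4) + (2.4)·(2.4) + (-1.6)·(-1.6)) / 4 = 29.2/4 = 7.3
  s[X_1,X_2] = ((-2.6)·(1.8) + (-1.6)·(-3.2) + (3.4)·(-1.2) + (2.4)·(-1.2) + (-1.6)·(3.8)) / 4 = -12.6/4 = -3.15
  s[X_2,X_2] = ((1.8)·(1.8) + (-3.2)·(-3.2) + (-1.2)·(-1.2) + (-1.2)·(-1.2) + (3.8)·(3.8)) / 4 = 30.8/4 = 7.7
  Sample standard deviations s_i = √(s[i,i]):
  s(X_1) = √(7.3) = 2.7019
  s(X_2) = √(7.7) = 2.7749

Step 3 — r_{ij} = s_{ij} / (s_i · s_j):
  r[X_1,X_1] = 1 (diagonal).
  r[X_1,X_2] = -3.15 / (2.7019 · 2.7749) = -3.15 / 7.4973 = -0.4201
  r[X_2,X_2] = 1 (diagonal).

R is symmetric with unit diagonal. Assembling:

R = [[1, -0.4201],
 [-0.4201, 1]]


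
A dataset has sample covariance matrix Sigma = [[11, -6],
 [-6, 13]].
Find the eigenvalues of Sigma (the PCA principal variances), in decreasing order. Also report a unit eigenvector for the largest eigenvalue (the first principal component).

Step 1 — characteristic polynomial of 2×2 Sigma:
  det(Sigma - λI) = λ² - trace · λ + det = 0.
  trace = 11 + 13 = 24, det = 11·13 - (-6)² = 107.
Step 2 — discriminant:
  Δ = trace² - 4·det = 576 - 428 = 148.
Step 3 — eigenvalues:
  λ = (trace ± √Δ)/2 = (24 ± 12.1655)/2,
  λ_1 = 18.0828,  λ_2 = 5.9172.

Step 4 — unit eigenvector for λ_1: solve (Sigma - λ_1 I)v = 0. First row:
  (11 - 18.0828)·v_x + (-6)·v_y = 0, i.e. (-7.0828)·v_x + (-6)·v_y = 0,
  so v ∝ (b, λ_1 - a) = (-6, 7.0828); multiply by -1 so the first entry is positive: u = (6, -7.0828).
  ||u|| = √((6)² + (-7.0828)²) = √(86.1655) ≈ 9.2825,
  v_1 = u/||u|| ≈ (0.6464, -0.763) (||v_1|| = 1).

λ_1 = 18.0828,  λ_2 = 5.9172;  v_1 ≈ (0.6464, -0.763)


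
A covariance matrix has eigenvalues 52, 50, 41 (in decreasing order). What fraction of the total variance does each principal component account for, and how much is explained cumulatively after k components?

Step 1 — total variance = trace(Sigma) = Σ λ_i = 52 + 50 + 41 = 143.

Step 2 — fraction explained by component i = λ_i / Σ λ:
  PC1: 52/143 = 0.3636
  PC2: 50/143 = 0.3497
  PC3: 41/143 = 0.2867

Step 3 — cumulative fraction after k components = (λ_1 + ... + λ_k) / Σ λ:
  k = 1: 52/143 = 0.3636
  k = 2: (52 + 50)/143 = 102/143 = 0.7133
  k = 3: (52 + 50 + 41)/143 = 143/143 = 1

Summary (fraction, with percent):

explained: PC1 0.3636 (36.36%), PC2 0.3497 (34.97%), PC3 0.2867 (28.67%);  cumulative: 0.3636, 0.7133, 1


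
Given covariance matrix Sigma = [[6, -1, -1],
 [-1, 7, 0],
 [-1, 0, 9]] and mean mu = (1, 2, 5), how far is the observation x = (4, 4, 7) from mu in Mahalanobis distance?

Step 1 — centre the observation: (x - mu) = (3, 2, 2).

Step 2 — invert Sigma (cofactor / det for 3×3, or solve directly):
  Sigma^{-1} = [[0.174, 0.0249, 0.0193],
 [0.0249, 0.1464, 0.0028],
 [0.0193, 0.0028, 0.1133]].

Step 3 — form the quadratic (x - mu)^T · Sigma^{-1} · (x - mu):
  Sigma^{-1} · (x - mu) = (0.6105, 0.3729, 0.2901).
  (x - mu)^T · [Sigma^{-1} · (x - mu)] = (3)·(0.6105) + (2)·(0.3729) + (2)·(0.2901) = 3.1575.

Step 4 — take square root: d = √(3.1575) ≈ 1.7769.

d(x, mu) = √(3.1575) ≈ 1.7769


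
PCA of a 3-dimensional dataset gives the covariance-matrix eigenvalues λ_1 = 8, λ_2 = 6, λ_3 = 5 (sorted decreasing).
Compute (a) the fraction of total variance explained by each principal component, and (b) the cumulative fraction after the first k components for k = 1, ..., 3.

Step 1 — total variance = trace(Sigma) = Σ λ_i = 8 + 6 + 5 = 19.

Step 2 — fraction explained by component i = λ_i / Σ λ:
  PC1: 8/19 = 0.4211
  PC2: 6/19 = 0.3158
  PC3: 5/19 = 0.2632

Step 3 — cumulative fraction after k components = (λ_1 + ... + λ_k) / Σ λ:
  k = 1: 8/19 = 0.4211
  k = 2: (8 + 6)/19 = 14/19 = 0.7368
  k = 3: (8 + 6 + 5)/19 = 19/19 = 1

Summary (fraction, with percent):

explained: PC1 0.4211 (42.11%), PC2 0.3158 (31.58%), PC3 0.2632 (26.32%);  cumulative: 0.4211, 0.7368, 1


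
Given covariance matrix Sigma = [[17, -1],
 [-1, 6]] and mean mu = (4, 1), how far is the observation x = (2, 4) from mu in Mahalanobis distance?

Step 1 — centre the observation: (x - mu) = (-2, 3).

Step 2 — invert Sigma. det(Sigma) = 17·6 - (-1)² = 101.
  Sigma^{-1} = (1/det) · [[d, -b], [-b, a]] = [[0.0594, 0.0099],
 [0.0099, 0.1683]].

Step 3 — form the quadratic (x - mu)^T · Sigma^{-1} · (x - mu):
  Sigma^{-1} · (x - mu) = (-0.0891, 0.4851).
  (x - mu)^T · [Sigma^{-1} · (x - mu)] = (-2)·(-0.0891) + (3)·(0.4851) = 1.6337.

Step 4 — take square root: d = √(1.6337) ≈ 1.2781.

d(x, mu) = √(1.6337) ≈ 1.2781


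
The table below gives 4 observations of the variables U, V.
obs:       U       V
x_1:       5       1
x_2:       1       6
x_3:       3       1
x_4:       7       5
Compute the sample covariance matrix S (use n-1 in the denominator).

Step 1 — column means:
  mean(U) = (5 + 1 + 3 + 7) / 4 = 16/4 = 4
  mean(V) = (1 + 6 + 1 + 5) / 4 = 13/4 = 3.25

Step 2 — sample covariance S[i,j] = (1/(n-1)) · Σ_k (x_{k,i} - mean_i) · (x_{k,j} - mean_j), with n-1 = 3.
  S[U,U] = ((1)·(1) + (-3)·(-3) + (-1)·(-1) + (3)·(3)) / 3 = 20/3 = 6.6667
  S[U,V] = ((1)·(-2.25) + (-3)·(2.75) + (-1)·(-2.25) + (3)·(1.75)) / 3 = -3/3 = -1
  S[V,V] = ((-2.25)·(-2.25) + (2.75)·(2.75) + (-2.25)·(-2.25) + (1.75)·(1.75)) / 3 = 20.75/3 = 6.9167

S is symmetric (S[j,i] = S[i,j]). Assembling:

S = [[6.6667, -1],
 [-1, 6.9167]]


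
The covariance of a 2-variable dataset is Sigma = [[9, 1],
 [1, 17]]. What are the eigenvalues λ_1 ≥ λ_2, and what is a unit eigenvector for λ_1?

Step 1 — characteristic polynomial of 2×2 Sigma:
  det(Sigma - λI) = λ² - trace · λ + det = 0.
  trace = 9 + 17 = 26, det = 9·17 - (1)² = 152.
Step 2 — discriminant:
  Δ = trace² - 4·det = 676 - 608 = 68.
Step 3 — eigenvalues:
  λ = (trace ± √Δ)/2 = (26 ± 8.2462)/2,
  λ_1 = 17.1231,  λ_2 = 8.8769.

Step 4 — unit eigenvector for λ_1: solve (Sigma - λ_1 I)v = 0. First row:
  (9 - 17.1231)·v_x + (1)·v_y = 0, i.e. (-8.1231)·v_x + (1)·v_y = 0,
  so v ∝ (b, λ_1 - a) = (1, 8.1231) = u.
  ||u|| = √((1)² + (8.1231)²) = √(66.9848) ≈ 8.1844,
  v_1 = u/||u|| ≈ (0.1222, 0.9925) (||v_1|| = 1).

λ_1 = 17.1231,  λ_2 = 8.8769;  v_1 ≈ (0.1222, 0.9925)


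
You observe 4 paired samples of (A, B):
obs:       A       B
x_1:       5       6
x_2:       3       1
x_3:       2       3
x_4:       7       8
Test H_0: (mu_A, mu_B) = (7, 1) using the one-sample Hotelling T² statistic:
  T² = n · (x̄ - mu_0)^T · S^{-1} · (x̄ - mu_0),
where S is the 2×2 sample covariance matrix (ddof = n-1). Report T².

Step 1 — sample mean vector:
  mean(A) = (5 + 3 + 2 + 7) / 4 = 17/4 = 4.25
  mean(B) = (6 + 1 + 3 + 8) / 4 = 18/4 = 4.5
  x̄ = (4.25, 4.5),  deviation x̄ - mu_0 = (4.25, 4.5) - (7, 1) = (-2.75, 3.5).

Step 2 — sample covariance matrix, S[i,j] = (1/(n-1)) · Σ_k (x_{k,i} - mean_i) · (x_{k,j} - mean_j), divisor n-1 = 3:
  S[A,A] = ((0.75)·(0.75) + (-1.25)·(-1.25) + (-2.25)·(-2.25) + (2.75)·(2.75)) / 3 = 14.75/3 = 4.9167
  S[A,B] = ((0.75)·(1.5) + (-1.25)·(-3.5) + (-2.25)·(-1.5) + (2.75)·(3.5)) / 3 = 18.5/3 = 6.1667
  S[B,B] = ((1.5)·(1.5) + (-3.5)·(-3.5) + (-1.5)·(-1.5) + (3.5)·(3.5)) / 3 = 29/3 = 9.6667
  S = [[4.9167, 6.1667],
 [6.1667, 9.6667]].

Step 3 — invert S. det(S) = 4.9167·9.6667 - (6.1667)² = 9.5.
  S^{-1} = (1/det) · [[d, -b], [-b, a]] = [[1.0175, -0.6491],
 [-0.6491, 0.5175]].

Step 4 — quadratic form (x̄ - mu_0)^T · S^{-1} · (x̄ - mu_0):
  S^{-1} · (x̄ - mu_0) = (-5.0702, 3.5965),
  (x̄ - mu_0)^T · [...] = (-2.75)·(-5.0702) + (3.5)·(3.5965) = 26.5307.

Step 5 — scale by n: T² = 4 · 26.5307 = 106.1228.

T² ≈ 106.1228


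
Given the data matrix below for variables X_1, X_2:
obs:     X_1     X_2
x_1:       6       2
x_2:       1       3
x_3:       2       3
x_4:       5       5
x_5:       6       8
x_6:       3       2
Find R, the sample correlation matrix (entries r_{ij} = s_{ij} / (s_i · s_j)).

Step 1 — column means:
  mean(X_1) = (6 + 1 + 2 + 5 + 6 + 3) / 6 = 23/6 = 3.8333
  mean(X_2) = (2 + 3 + 3 + 5 + 8 + 2) / 6 = 23/6 = 3.8333

Step 2 — sample variances and covariances s[i,j] = (1/(n-1)) · Σ_k (x_{k,i} - mean_i) · (x_{k,j} - mean_j), with n-1 = 5:
  s[X_1,X_1] = ((2.1667)·(2.1667) + (-2.8333)·(-2.8333) + (-1.8333)·(-1.8333) + (1.1667)·(1.1667) + (2.1667)·(2.1667) + (-0.8333)·(-0.8333)) / 5 = 22.8333/5 = 4.5667
  s[X_1,X_2] = ((2.1667)·(-1.8333) + (-2.8333)·(-0.8333) + (-1.8333)·(-0.8333) + (1.1667)·(1.1667) + (2.1667)·(4.1667) + (-0.8333)·(-1.8333)) / 5 = 11.8333/5 = 2.3667
  s[X_2,X_2] = ((-1.8333)·(-1.8333) + (-0.8333)·(-0.8333) + (-0.8333)·(-0.8333) + (1.1667)·(1.1667) + (4.1667)·(4.1667) + (-1.8333)·(-1.8333)) / 5 = 26.8333/5 = 5.3667
  Sample standard deviations s_i = √(s[i,i]):
  s(X_1) = √(4.5667) = 2.137
  s(X_2) = √(5.3667) = 2.3166

Step 3 — r_{ij} = s_{ij} / (s_i · s_j):
  r[X_1,X_1] = 1 (diagonal).
  r[X_1,X_2] = 2.3667 / (2.137 · 2.3166) = 2.3667 / 4.9505 = 0.4781
  r[X_2,X_2] = 1 (diagonal).

R is symmetric with unit diagonal. Assembling:

R = [[1, 0.4781],
 [0.4781, 1]]


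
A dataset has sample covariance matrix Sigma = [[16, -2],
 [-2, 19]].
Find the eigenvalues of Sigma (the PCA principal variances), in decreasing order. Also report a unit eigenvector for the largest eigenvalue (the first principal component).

Step 1 — characteristic polynomial of 2×2 Sigma:
  det(Sigma - λI) = λ² - trace · λ + det = 0.
  trace = 16 + 19 = 35, det = 16·19 - (-2)² = 300.
Step 2 — discriminant:
  Δ = trace² - 4·det = 1225 - 1200 = 25.
Step 3 — eigenvalues:
  λ = (trace ± √Δ)/2 = (35 ± 5)/2,
  λ_1 = 20,  λ_2 = 15.

Step 4 — unit eigenvector for λ_1: solve (Sigma - λ_1 I)v = 0. First row:
  (16 - 20)·v_x + (-2)·v_y = 0, i.e. (-4)·v_x + (-2)·v_y = 0,
  so v ∝ (b, λ_1 - a) = (-2, 4); multiply by -1 so the first entry is positive: u = (2, -4).
  ||u|| = √((2)² + (-4)²) = √(20) ≈ 4.4721,
  v_1 = u/||u|| ≈ (0.4472, -0.8944) (||v_1|| = 1).

λ_1 = 20,  λ_2 = 15;  v_1 ≈ (0.4472, -0.8944)


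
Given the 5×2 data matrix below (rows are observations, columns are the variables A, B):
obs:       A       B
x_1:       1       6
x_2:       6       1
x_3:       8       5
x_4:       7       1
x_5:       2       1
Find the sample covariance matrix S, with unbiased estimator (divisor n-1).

Step 1 — column means:
  mean(A) = (1 + 6 + 8 + 7 + 2) / 5 = 24/5 = 4.8
  mean(B) = (6 + 1 + 5 + 1 + 1) / 5 = 14/5 = 2.8

Step 2 — sample covariance S[i,j] = (1/(n-1)) · Σ_k (x_{k,i} - mean_i) · (x_{k,j} - mean_j), with n-1 = 4.
  S[A,A] = ((-3.8)·(-3.8) + (1.2)·(1.2) + (3.2)·(3.2) + (2.2)·(2.2) + (-2.8)·(-2.8)) / 4 = 38.8/4 = 9.7
  S[A,B] = ((-3.8)·(3.2) + (1.2)·(-1.8) + (3.2)·(2.2) + (2.2)·(-1.8) + (-2.8)·(-1.8)) / 4 = -6.2/4 = -1.55
  S[B,B] = ((3.2)·(3.2) + (-1.8)·(-1.8) + (2.2)·(2.2) + (-1.8)·(-1.8) + (-1.8)·(-1.8)) / 4 = 24.8/4 = 6.2

S is symmetric (S[j,i] = S[i,j]). Assembling:

S = [[9.7, -1.55],
 [-1.55, 6.2]]


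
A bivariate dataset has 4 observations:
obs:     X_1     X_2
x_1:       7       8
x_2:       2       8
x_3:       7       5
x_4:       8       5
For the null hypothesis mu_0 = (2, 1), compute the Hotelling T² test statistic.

Step 1 — sample mean vector:
  mean(X_1) = (7 + 2 + 7 + 8) / 4 = 24/4 = 6
  mean(X_2) = (8 + 8 + 5 + 5) / 4 = 26/4 = 6.5
  x̄ = (6, 6.5),  deviation x̄ - mu_0 = (6, 6.5) - (2, 1) = (4, 5.5).

Step 2 — sample covariance matrix, S[i,j] = (1/(n-1)) · Σ_k (x_{k,i} - mean_i) · (x_{k,j} - mean_j), divisor n-1 = 3:
  S[X_1,X_1] = ((1)·(1) + (-4)·(-4) + (1)·(1) + (2)·(2)) / 3 = 22/3 = 7.3333
  S[X_1,X_2] = ((1)·(1.5) + (-4)·(1.5) + (1)·(-1.5) + (2)·(-1.5)) / 3 = -9/3 = -3
  S[X_2,X_2] = ((1.5)·(1.5) + (1.5)·(1.5) + (-1.5)·(-1.5) + (-1.5)·(-1.5)) / 3 = 9/3 = 3
  S = [[7.3333, -3],
 [-3, 3]].

Step 3 — invert S. det(S) = 7.3333·3 - (-3)² = 13.
  S^{-1} = (1/det) · [[d, -b], [-b, a]] = [[0.2308, 0.2308],
 [0.2308, 0.5641]].

Step 4 — quadratic form (x̄ - mu_0)^T · S^{-1} · (x̄ - mu_0):
  S^{-1} · (x̄ - mu_0) = (2.1923, 4.0256),
  (x̄ - mu_0)^T · [...] = (4)·(2.1923) + (5.5)·(4.0256) = 30.9103.

Step 5 — scale by n: T² = 4 · 30.9103 = 123.641.

T² ≈ 123.641


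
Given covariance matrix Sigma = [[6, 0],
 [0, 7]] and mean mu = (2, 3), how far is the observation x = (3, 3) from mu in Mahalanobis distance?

Step 1 — centre the observation: (x - mu) = (1, 0).

Step 2 — invert Sigma. det(Sigma) = 6·7 - (0)² = 42.
  Sigma^{-1} = (1/det) · [[d, -b], [-b, a]] = [[0.1667, 0],
 [0, 0.1429]].

Step 3 — form the quadratic (x - mu)^T · Sigma^{-1} · (x - mu):
  Sigma^{-1} · (x - mu) = (0.1667, 0).
  (x - mu)^T · [Sigma^{-1} · (x - mu)] = (1)·(0.1667) + (0)·(0) = 0.1667.

Step 4 — take square root: d = √(0.1667) ≈ 0.4082.

d(x, mu) = √(0.1667) ≈ 0.4082


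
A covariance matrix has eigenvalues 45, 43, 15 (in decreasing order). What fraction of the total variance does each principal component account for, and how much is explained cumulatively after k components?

Step 1 — total variance = trace(Sigma) = Σ λ_i = 45 + 43 + 15 = 103.

Step 2 — fraction explained by component i = λ_i / Σ λ:
  PC1: 45/103 = 0.4369
  PC2: 43/103 = 0.4175
  PC3: 15/103 = 0.1456

Step 3 — cumulative fraction after k components = (λ_1 + ... + λ_k) / Σ λ:
  k = 1: 45/103 = 0.4369
  k = 2: (45 + 43)/103 = 88/103 = 0.8544
  k = 3: (45 + 43 + 15)/103 = 103/103 = 1

Summary (fraction, with percent):

explained: PC1 0.4369 (43.69%), PC2 0.4175 (41.75%), PC3 0.1456 (14.56%);  cumulative: 0.4369, 0.8544, 1


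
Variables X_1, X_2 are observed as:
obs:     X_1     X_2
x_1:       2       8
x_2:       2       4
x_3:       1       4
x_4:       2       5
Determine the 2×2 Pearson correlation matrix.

Step 1 — column means:
  mean(X_1) = (2 + 2 + 1 + 2) / 4 = 7/4 = 1.75
  mean(X_2) = (8 + 4 + 4 + 5) / 4 = 21/4 = 5.25

Step 2 — sample variances and covariances s[i,j] = (1/(n-1)) · Σ_k (x_{k,i} - mean_i) · (x_{k,j} - mean_j), with n-1 = 3:
  s[X_1,X_1] = ((0.25)·(0.25) + (0.25)·(0.25) + (-0.75)·(-0.75) + (0.25)·(0.25)) / 3 = 0.75/3 = 0.25
  s[X_1,X_2] = ((0.25)·(2.75) + (0.25)·(-1.25) + (-0.75)·(-1.25) + (0.25)·(-0.25)) / 3 = 1.25/3 = 0.4167
  s[X_2,X_2] = ((2.75)·(2.75) + (-1.25)·(-1.25) + (-1.25)·(-1.25) + (-0.25)·(-0.25)) / 3 = 10.75/3 = 3.5833
  Sample standard deviations s_i = √(s[i,i]):
  s(X_1) = √(0.25) = 0.5
  s(X_2) = √(3.5833) = 1.893

Step 3 — r_{ij} = s_{ij} / (s_i · s_j):
  r[X_1,X_1] = 1 (diagonal).
  r[X_1,X_2] = 0.4167 / (0.5 · 1.893) = 0.4167 / 0.9465 = 0.4402
  r[X_2,X_2] = 1 (diagonal).

R is symmetric with unit diagonal. Assembling:

R = [[1, 0.4402],
 [0.4402, 1]]


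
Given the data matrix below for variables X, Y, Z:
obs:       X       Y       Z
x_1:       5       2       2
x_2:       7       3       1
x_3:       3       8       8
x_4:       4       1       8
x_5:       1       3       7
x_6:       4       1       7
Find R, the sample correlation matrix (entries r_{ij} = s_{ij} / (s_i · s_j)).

Step 1 — column means:
  mean(X) = (5 + 7 + 3 + 4 + 1 + 4) / 6 = 24/6 = 4
  mean(Y) = (2 + 3 + 8 + 1 + 3 + 1) / 6 = 18/6 = 3
  mean(Z) = (2 + 1 + 8 + 8 + 7 + 7) / 6 = 33/6 = 5.5

Step 2 — sample variances and covariances s[i,j] = (1/(n-1)) · Σ_k (x_{k,i} - mean_i) · (x_{k,j} - mean_j), with n-1 = 5:
  s[X,X] = ((1)·(1) + (3)·(3) + (-1)·(-1) + (0)·(0) + (-3)·(-3) + (0)·(0)) / 5 = 20/5 = 4
  s[X,Y] = ((1)·(-1) + (3)·(0) + (-1)·(5) + (0)·(-2) + (-3)·(0) + (0)·(-2)) / 5 = -6/5 = -1.2
  s[X,Z] = ((1)·(-3.5) + (3)·(-4.5) + (-1)·(2.5) + (0)·(2.5) + (-3)·(1.5) + (0)·(1.5)) / 5 = -24/5 = -4.8
  s[Y,Y] = ((-1)·(-1) + (0)·(0) + (5)·(5) + (-2)·(-2) + (0)·(0) + (-2)·(-2)) / 5 = 34/5 = 6.8
  s[Y,Z] = ((-1)·(-3.5) + (0)·(-4.5) + (5)·(2.5) + (-2)·(2.5) + (0)·(1.5) + (-2)·(1.5)) / 5 = 8/5 = 1.6
  s[Z,Z] = ((-3.5)·(-3.5) + (-4.5)·(-4.5) + (2.5)·(2.5) + (2.5)·(2.5) + (1.5)·(1.5) + (1.5)·(1.5)) / 5 = 49.5/5 = 9.9
  Sample standard deviations s_i = √(s[i,i]):
  s(X) = √(4) = 2
  s(Y) = √(6.8) = 2.6077
  s(Z) = √(9.9) = 3.1464

Step 3 — r_{ij} = s_{ij} / (s_i · s_j):
  r[X,X] = 1 (diagonal).
  r[X,Y] = -1.2 / (2 · 2.6077) = -1.2 / 5.2154 = -0.2301
  r[X,Z] = -4.8 / (2 · 3.1464) = -4.8 / 6.2929 = -0.7628
  r[Y,Y] = 1 (diagonal).
  r[Y,Z] = 1.6 / (2.6077 · 3.1464) = 1.6 / 8.2049 = 0.195
  r[Z,Z] = 1 (diagonal).

R is symmetric with unit diagonal. Assembling:

R = [[1, -0.2301, -0.7628],
 [-0.2301, 1, 0.195],
 [-0.7628, 0.195, 1]]


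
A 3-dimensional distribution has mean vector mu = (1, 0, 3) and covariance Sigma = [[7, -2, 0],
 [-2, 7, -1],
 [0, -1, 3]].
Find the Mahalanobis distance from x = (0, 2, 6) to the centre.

Step 1 — centre the observation: (x - mu) = (-1, 2, 3).

Step 2 — invert Sigma (cofactor / det for 3×3, or solve directly):
  Sigma^{-1} = [[0.1562, 0.0469, 0.0156],
 [0.0469, 0.1641, 0.0547],
 [0.0156, 0.0547, 0.3516]].

Step 3 — form the quadratic (x - mu)^T · Sigma^{-1} · (x - mu):
  Sigma^{-1} · (x - mu) = (-0.0156, 0.4453, 1.1484).
  (x - mu)^T · [Sigma^{-1} · (x - mu)] = (-1)·(-0.0156) + (2)·(0.4453) + (3)·(1.1484) = 4.3516.

Step 4 — take square root: d = √(4.3516) ≈ 2.086.

d(x, mu) = √(4.3516) ≈ 2.086


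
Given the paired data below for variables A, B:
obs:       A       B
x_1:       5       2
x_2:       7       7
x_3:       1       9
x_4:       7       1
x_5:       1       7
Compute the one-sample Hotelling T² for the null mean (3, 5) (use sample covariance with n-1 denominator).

Step 1 — sample mean vector:
  mean(A) = (5 + 7 + 1 + 7 + 1) / 5 = 21/5 = 4.2
  mean(B) = (2 + 7 + 9 + 1 + 7) / 5 = 26/5 = 5.2
  x̄ = (4.2, 5.2),  deviation x̄ - mu_0 = (4.2, 5.2) - (3, 5) = (1.2, 0.2).

Step 2 — sample covariance matrix, S[i,j] = (1/(n-1)) · Σ_k (x_{k,i} - mean_i) · (x_{k,j} - mean_j), divisor n-1 = 4:
  S[A,A] = ((0.8)·(0.8) + (2.8)·(2.8) + (-3.2)·(-3.2) + (2.8)·(2.8) + (-3.2)·(-3.2)) / 4 = 36.8/4 = 9.2
  S[A,B] = ((0.8)·(-3.2) + (2.8)·(1.8) + (-3.2)·(3.8) + (2.8)·(-4.2) + (-3.2)·(1.8)) / 4 = -27.2/4 = -6.8
  S[B,B] = ((-3.2)·(-3.2) + (1.8)·(1.8) + (3.8)·(3.8) + (-4.2)·(-4.2) + (1.8)·(1.8)) / 4 = 48.8/4 = 12.2
  S = [[9.2, -6.8],
 [-6.8, 12.2]].

Step 3 — invert S. det(S) = 9.2·12.2 - (-6.8)² = 66.
  S^{-1} = (1/det) · [[d, -b], [-b, a]] = [[0.1848, 0.103],
 [0.103, 0.1394]].

Step 4 — quadratic form (x̄ - mu_0)^T · S^{-1} · (x̄ - mu_0):
  S^{-1} · (x̄ - mu_0) = (0.2424, 0.1515),
  (x̄ - mu_0)^T · [...] = (1.2)·(0.2424) + (0.2)·(0.1515) = 0.3212.

Step 5 — scale by n: T² = 5 · 0.3212 = 1.6061.

T² ≈ 1.6061


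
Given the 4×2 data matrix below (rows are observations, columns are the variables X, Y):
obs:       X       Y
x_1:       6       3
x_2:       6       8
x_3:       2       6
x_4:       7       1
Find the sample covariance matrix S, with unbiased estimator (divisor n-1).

Step 1 — column means:
  mean(X) = (6 + 6 + 2 + 7) / 4 = 21/4 = 5.25
  mean(Y) = (3 + 8 + 6 + 1) / 4 = 18/4 = 4.5

Step 2 — sample covariance S[i,j] = (1/(n-1)) · Σ_k (x_{k,i} - mean_i) · (x_{k,j} - mean_j), with n-1 = 3.
  S[X,X] = ((0.75)·(0.75) + (0.75)·(0.75) + (-3.25)·(-3.25) + (1.75)·(1.75)) / 3 = 14.75/3 = 4.9167
  S[X,Y] = ((0.75)·(-1.5) + (0.75)·(3.5) + (-3.25)·(1.5) + (1.75)·(-3.5)) / 3 = -9.5/3 = -3.1667
  S[Y,Y] = ((-1.5)·(-1.5) + (3.5)·(3.5) + (1.5)·(1.5) + (-3.5)·(-3.5)) / 3 = 29/3 = 9.6667

S is symmetric (S[j,i] = S[i,j]). Assembling:

S = [[4.9167, -3.1667],
 [-3.1667, 9.6667]]


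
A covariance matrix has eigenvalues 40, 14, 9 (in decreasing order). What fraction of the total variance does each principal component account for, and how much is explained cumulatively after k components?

Step 1 — total variance = trace(Sigma) = Σ λ_i = 40 + 14 + 9 = 63.

Step 2 — fraction explained by component i = λ_i / Σ λ:
  PC1: 40/63 = 0.6349
  PC2: 14/63 = 0.2222
  PC3: 9/63 = 0.1429

Step 3 — cumulative fraction after k components = (λ_1 + ... + λ_k) / Σ λ:
  k = 1: 40/63 = 0.6349
  k = 2: (40 + 14)/63 = 54/63 = 0.8571
  k = 3: (40 + 14 + 9)/63 = 63/63 = 1

Summary (fraction, with percent):

explained: PC1 0.6349 (63.49%), PC2 0.2222 (22.22%), PC3 0.1429 (14.29%);  cumulative: 0.6349, 0.8571, 1


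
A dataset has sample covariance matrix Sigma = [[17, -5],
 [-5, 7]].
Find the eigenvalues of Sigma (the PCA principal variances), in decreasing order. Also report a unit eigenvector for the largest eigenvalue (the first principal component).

Step 1 — characteristic polynomial of 2×2 Sigma:
  det(Sigma - λI) = λ² - trace · λ + det = 0.
  trace = 17 + 7 = 24, det = 17·7 - (-5)² = 94.
Step 2 — discriminant:
  Δ = trace² - 4·det = 576 - 376 = 200.
Step 3 — eigenvalues:
  λ = (trace ± √Δ)/2 = (24 ± 14.1421)/2,
  λ_1 = 19.0711,  λ_2 = 4.9289.

Step 4 — unit eigenvector for λ_1: solve (Sigma - λ_1 I)v = 0. First row:
  (17 - 19.0711)·v_x + (-5)·v_y = 0, i.e. (-2.0711)·v_x + (-5)·v_y = 0,
  so v ∝ (b, λ_1 - a) = (-5, 2.0711); multiply by -1 so the first entry is positive: u = (5, -2.0711).
  ||u|| = √((5)² + (-2.0711)²) = √(29.2893) ≈ 5.412,
  v_1 = u/||u|| ≈ (0.9239, -0.3827) (||v_1|| = 1).

λ_1 = 19.0711,  λ_2 = 4.9289;  v_1 ≈ (0.9239, -0.3827)


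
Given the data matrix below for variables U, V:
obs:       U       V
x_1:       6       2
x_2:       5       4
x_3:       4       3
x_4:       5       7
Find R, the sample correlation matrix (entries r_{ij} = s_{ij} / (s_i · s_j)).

Step 1 — column means:
  mean(U) = (6 + 5 + 4 + 5) / 4 = 20/4 = 5
  mean(V) = (2 + 4 + 3 + 7) / 4 = 16/4 = 4

Step 2 — sample variances and covariances s[i,j] = (1/(n-1)) · Σ_k (x_{k,i} - mean_i) · (x_{k,j} - mean_j), with n-1 = 3:
  s[U,U] = ((1)·(1) + (0)·(0) + (-1)·(-1) + (0)·(0)) / 3 = 2/3 = 0.6667
  s[U,V] = ((1)·(-2) + (0)·(0) + (-1)·(-1) + (0)·(3)) / 3 = -1/3 = -0.3333
  s[V,V] = ((-2)·(-2) + (0)·(0) + (-1)·(-1) + (3)·(3)) / 3 = 14/3 = 4.6667
  Sample standard deviations s_i = √(s[i,i]):
  s(U) = √(0.6667) = 0.8165
  s(V) = √(4.6667) = 2.1602

Step 3 — r_{ij} = s_{ij} / (s_i · s_j):
  r[U,U] = 1 (diagonal).
  r[U,V] = -0.3333 / (0.8165 · 2.1602) = -0.3333 / 1.7638 = -0.189
  r[V,V] = 1 (diagonal).

R is symmetric with unit diagonal. Assembling:

R = [[1, -0.189],
 [-0.189, 1]]


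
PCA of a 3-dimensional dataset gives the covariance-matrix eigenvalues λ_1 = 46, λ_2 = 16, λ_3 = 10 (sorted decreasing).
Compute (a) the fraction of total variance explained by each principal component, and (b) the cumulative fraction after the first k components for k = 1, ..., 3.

Step 1 — total variance = trace(Sigma) = Σ λ_i = 46 + 16 + 10 = 72.

Step 2 — fraction explained by component i = λ_i / Σ λ:
  PC1: 46/72 = 0.6389
  PC2: 16/72 = 0.2222
  PC3: 10/72 = 0.1389

Step 3 — cumulative fraction after k components = (λ_1 + ... + λ_k) / Σ λ:
  k = 1: 46/72 = 0.6389
  k = 2: (46 + 16)/72 = 62/72 = 0.8611
  k = 3: (46 + 16 + 10)/72 = 72/72 = 1

Summary (fraction, with percent):

explained: PC1 0.6389 (63.89%), PC2 0.2222 (22.22%), PC3 0.1389 (13.89%);  cumulative: 0.6389, 0.8611, 1


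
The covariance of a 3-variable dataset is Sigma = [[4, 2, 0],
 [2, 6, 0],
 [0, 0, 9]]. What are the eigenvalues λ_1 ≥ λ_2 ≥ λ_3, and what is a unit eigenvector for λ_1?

Step 1 — characteristic polynomial p(λ) = det(λI - Sigma) = λ³ - tr·λ² + c_1·λ - det, where tr = trace, c_1 = sum of the principal 2×2 minors, det = det(Sigma):
  tr = 4 + 6 + 9 = 19,
  c_1 = (4·6 - (2)²) + (4·9 - (0)²) + (6·9 - (0)²) = 20 + 36 + 54 = 110,
  det = 4·(6·9 - (0)²) - (2)·((2)·9 - (0)·(0)) + (0)·((2)·(0) - 6·(0)) = 4·(54) - (2)·(18) + (0)·(0) = 180.
  So p(λ) = λ³ - 19λ² + 110λ - 180.
Step 2 — look for an integer root (rational root theorem: any rational root is an integer divisor of 180). Testing λ = 9:
  p(9) = 729 - 1539 + 990 - 180 = 0  ✓
  Dividing out (λ - 9): p(λ) = (λ - 9)(λ² - 10λ + 20).
Step 3 — remaining eigenvalues from the quadratic λ² - 10λ + 20 = 0:
  Δ = 10² - 4·20 = 100 - 80 = 20,  λ = (10 ± √20)/2 = (10 ± 4.4721)/2 ≈ 7.2361 or 2.7639.
  Sorted: λ_1 = 9,  λ_2 = 7.2361,  λ_3 = 2.7639  (check: sum = 19 = tr ✓).

Step 4 — unit eigenvector for λ_1 = 9: v spans the null space of (Sigma - λ_1 I), whose rows are
  r_1 = (-5, 2, 0),  r_2 = (2, -3, 0),  r_3 = (0, 0, 0).
  v is orthogonal to every row, so take v ∝ r_1 × r_2 = ((2)·(0) - (0)·(-3), (0)·(2) - (-5)·(0), (-5)·(-3) - (2)·(2)) = (0, 0, 11).
  Rescale (divide by 11): u = (0, 0, 1).
  ||u|| = √((0)² + (0)² + (1)²) = √(1) = 1,  v_1 = u/||u|| ≈ (0, 0, 1) (||v_1|| = 1).

λ_1 = 9,  λ_2 = 7.2361,  λ_3 = 2.7639;  v_1 ≈ (0, 0, 1)


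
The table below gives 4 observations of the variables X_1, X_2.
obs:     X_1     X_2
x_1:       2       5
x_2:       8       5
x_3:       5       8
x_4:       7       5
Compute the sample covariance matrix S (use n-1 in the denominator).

Step 1 — column means:
  mean(X_1) = (2 + 8 + 5 + 7) / 4 = 22/4 = 5.5
  mean(X_2) = (5 + 5 + 8 + 5) / 4 = 23/4 = 5.75

Step 2 — sample covariance S[i,j] = (1/(n-1)) · Σ_k (x_{k,i} - mean_i) · (x_{k,j} - mean_j), with n-1 = 3.
  S[X_1,X_1] = ((-3.5)·(-3.5) + (2.5)·(2.5) + (-0.5)·(-0.5) + (1.5)·(1.5)) / 3 = 21/3 = 7
  S[X_1,X_2] = ((-3.5)·(-0.75) + (2.5)·(-0.75) + (-0.5)·(2.25) + (1.5)·(-0.75)) / 3 = -1.5/3 = -0.5
  S[X_2,X_2] = ((-0.75)·(-0.75) + (-0.75)·(-0.75) + (2.25)·(2.25) + (-0.75)·(-0.75)) / 3 = 6.75/3 = 2.25

S is symmetric (S[j,i] = S[i,j]). Assembling:

S = [[7, -0.5],
 [-0.5, 2.25]]


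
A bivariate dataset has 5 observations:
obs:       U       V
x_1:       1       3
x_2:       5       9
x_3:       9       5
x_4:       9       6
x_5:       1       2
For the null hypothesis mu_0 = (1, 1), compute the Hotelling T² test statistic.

Step 1 — sample mean vector:
  mean(U) = (1 + 5 + 9 + 9 + 1) / 5 = 25/5 = 5
  mean(V) = (3 + 9 + 5 + 6 + 2) / 5 = 25/5 = 5
  x̄ = (5, 5),  deviation x̄ - mu_0 = (5, 5) - (1, 1) = (4, 4).

Step 2 — sample covariance matrix, S[i,j] = (1/(n-1)) · Σ_k (x_{k,i} - mean_i) · (x_{k,j} - mean_j), divisor n-1 = 4:
  S[U,U] = ((-4)·(-4) + (0)·(0) + (4)·(4) + (4)·(4) + (-4)·(-4)) / 4 = 64/4 = 16
  S[U,V] = ((-4)·(-2) + (0)·(4) + (4)·(0) + (4)·(1) + (-4)·(-3)) / 4 = 24/4 = 6
  S[V,V] = ((-2)·(-2) + (4)·(4) + (0)·(0) + (1)·(1) + (-3)·(-3)) / 4 = 30/4 = 7.5
  S = [[16, 6],
 [6, 7.5]].

Step 3 — invert S. det(S) = 16·7.5 - (6)² = 84.
  S^{-1} = (1/det) · [[d, -b], [-b, a]] = [[0.0893, -0.0714],
 [-0.0714, 0.1905]].

Step 4 — quadratic form (x̄ - mu_0)^T · S^{-1} · (x̄ - mu_0):
  S^{-1} · (x̄ - mu_0) = (0.0714, 0.4762),
  (x̄ - mu_0)^T · [...] = (4)·(0.0714) + (4)·(0.4762) = 2.1905.

Step 5 — scale by n: T² = 5 · 2.1905 = 10.9524.

T² ≈ 10.9524


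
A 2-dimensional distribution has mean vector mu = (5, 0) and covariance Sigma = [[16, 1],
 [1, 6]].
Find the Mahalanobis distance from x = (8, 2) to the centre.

Step 1 — centre the observation: (x - mu) = (3, 2).

Step 2 — invert Sigma. det(Sigma) = 16·6 - (1)² = 95.
  Sigma^{-1} = (1/det) · [[d, -b], [-b, a]] = [[0.0632, -0.0105],
 [-0.0105, 0.1684]].

Step 3 — form the quadratic (x - mu)^T · Sigma^{-1} · (x - mu):
  Sigma^{-1} · (x - mu) = (0.1684, 0.3053).
  (x - mu)^T · [Sigma^{-1} · (x - mu)] = (3)·(0.1684) + (2)·(0.3053) = 1.1158.

Step 4 — take square root: d = √(1.1158) ≈ 1.0563.

d(x, mu) = √(1.1158) ≈ 1.0563


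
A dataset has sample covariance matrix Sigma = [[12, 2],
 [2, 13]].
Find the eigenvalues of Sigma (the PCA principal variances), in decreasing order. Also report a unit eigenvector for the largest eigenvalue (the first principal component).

Step 1 — characteristic polynomial of 2×2 Sigma:
  det(Sigma - λI) = λ² - trace · λ + det = 0.
  trace = 12 + 13 = 25, det = 12·13 - (2)² = 152.
Step 2 — discriminant:
  Δ = trace² - 4·det = 625 - 608 = 17.
Step 3 — eigenvalues:
  λ = (trace ± √Δ)/2 = (25 ± 4.1231)/2,
  λ_1 = 14.5616,  λ_2 = 10.4384.

Step 4 — unit eigenvector for λ_1: solve (Sigma - λ_1 I)v = 0. First row:
  (12 - 14.5616)·v_x + (2)·v_y = 0, i.e. (-2.5616)·v_x + (2)·v_y = 0,
  so v ∝ (b, λ_1 - a) = (2, 2.5616) = u.
  ||u|| = √((2)² + (2.5616)²) = √(10.5616) ≈ 3.2499,
  v_1 = u/||u|| ≈ (0.6154, 0.7882) (||v_1|| = 1).

λ_1 = 14.5616,  λ_2 = 10.4384;  v_1 ≈ (0.6154, 0.7882)


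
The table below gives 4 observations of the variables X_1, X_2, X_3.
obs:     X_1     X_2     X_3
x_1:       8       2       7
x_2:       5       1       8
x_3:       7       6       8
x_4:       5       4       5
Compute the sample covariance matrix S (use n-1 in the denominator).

Step 1 — column means:
  mean(X_1) = (8 + 5 + 7 + 5) / 4 = 25/4 = 6.25
  mean(X_2) = (2 + 1 + 6 + 4) / 4 = 13/4 = 3.25
  mean(X_3) = (7 + 8 + 8 + 5) / 4 = 28/4 = 7

Step 2 — sample covariance S[i,j] = (1/(n-1)) · Σ_k (x_{k,i} - mean_i) · (x_{k,j} - mean_j), with n-1 = 3.
  S[X_1,X_1] = ((1.75)·(1.75) + (-1.25)·(-1.25) + (0.75)·(0.75) + (-1.25)·(-1.25)) / 3 = 6.75/3 = 2.25
  S[X_1,X_2] = ((1.75)·(-1.25) + (-1.25)·(-2.25) + (0.75)·(2.75) + (-1.25)·(0.75)) / 3 = 1.75/3 = 0.5833
  S[X_1,X_3] = ((1.75)·(0) + (-1.25)·(1) + (0.75)·(1) + (-1.25)·(-2)) / 3 = 2/3 = 0.6667
  S[X_2,X_2] = ((-1.25)·(-1.25) + (-2.25)·(-2.25) + (2.75)·(2.75) + (0.75)·(0.75)) / 3 = 14.75/3 = 4.9167
  S[X_2,X_3] = ((-1.25)·(0) + (-2.25)·(1) + (2.75)·(1) + (0.75)·(-2)) / 3 = -1/3 = -0.3333
  S[X_3,X_3] = ((0)·(0) + (1)·(1) + (1)·(1) + (-2)·(-2)) / 3 = 6/3 = 2

S is symmetric (S[j,i] = S[i,j]). Assembling:

S = [[2.25, 0.5833, 0.6667],
 [0.5833, 4.9167, -0.3333],
 [0.6667, -0.3333, 2]]


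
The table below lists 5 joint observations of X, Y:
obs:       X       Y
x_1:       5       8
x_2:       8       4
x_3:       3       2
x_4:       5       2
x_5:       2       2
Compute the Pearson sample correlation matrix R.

Step 1 — column means:
  mean(X) = (5 + 8 + 3 + 5 + 2) / 5 = 23/5 = 4.6
  mean(Y) = (8 + 4 + 2 + 2 + 2) / 5 = 18/5 = 3.6

Step 2 — sample variances and covariances s[i,j] = (1/(n-1)) · Σ_k (x_{k,i} - mean_i) · (x_{k,j} - mean_j), with n-1 = 4:
  s[X,X] = ((0.4)·(0.4) + (3.4)·(3.4) + (-1.6)·(-1.6) + (0.4)·(0.4) + (-2.6)·(-2.6)) / 4 = 21.2/4 = 5.3
  s[X,Y] = ((0.4)·(4.4) + (3.4)·(0.4) + (-1.6)·(-1.6) + (0.4)·(-1.6) + (-2.6)·(-1.6)) / 4 = 9.2/4 = 2.3
  s[Y,Y] = ((4.4)·(4.4) + (0.4)·(0.4) + (-1.6)·(-1.6) + (-1.6)·(-1.6) + (-1.6)·(-1.6)) / 4 = 27.2/4 = 6.8
  Sample standard deviations s_i = √(s[i,i]):
  s(X) = √(5.3) = 2.3022
  s(Y) = √(6.8) = 2.6077

Step 3 — r_{ij} = s_{ij} / (s_i · s_j):
  r[X,X] = 1 (diagonal).
  r[X,Y] = 2.3 / (2.3022 · 2.6077) = 2.3 / 6.0033 = 0.3831
  r[Y,Y] = 1 (diagonal).

R is symmetric with unit diagonal. Assembling:

R = [[1, 0.3831],
 [0.3831, 1]]


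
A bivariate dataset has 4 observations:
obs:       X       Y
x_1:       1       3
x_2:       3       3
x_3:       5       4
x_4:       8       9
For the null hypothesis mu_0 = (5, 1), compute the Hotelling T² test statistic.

Step 1 — sample mean vector:
  mean(X) = (1 + 3 + 5 + 8) / 4 = 17/4 = 4.25
  mean(Y) = (3 + 3 + 4 + 9) / 4 = 19/4 = 4.75
  x̄ = (4.25, 4.75),  deviation x̄ - mu_0 = (4.25, 4.75) - (5, 1) = (-0.75, 3.75).

Step 2 — sample covariance matrix, S[i,j] = (1/(n-1)) · Σ_k (x_{k,i} - mean_i) · (x_{k,j} - mean_j), divisor n-1 = 3:
  S[X,X] = ((-3.25)·(-3.25) + (-1.25)·(-1.25) + (0.75)·(0.75) + (3.75)·(3.75)) / 3 = 26.75/3 = 8.9167
  S[X,Y] = ((-3.25)·(-1.75) + (-1.25)·(-1.75) + (0.75)·(-0.75) + (3.75)·(4.25)) / 3 = 23.25/3 = 7.75
  S[Y,Y] = ((-1.75)·(-1.75) + (-1.75)·(-1.75) + (-0.75)·(-0.75) + (4.25)·(4.25)) / 3 = 24.75/3 = 8.25
  S = [[8.9167, 7.75],
 [7.75, 8.25]].

Step 3 — invert S. det(S) = 8.9167·8.25 - (7.75)² = 13.5.
  S^{-1} = (1/det) · [[d, -b], [-b, a]] = [[0.6111, -0.5741],
 [-0.5741, 0.6605]].

Step 4 — quadratic form (x̄ - mu_0)^T · S^{-1} · (x̄ - mu_0):
  S^{-1} · (x̄ - mu_0) = (-2.6111, 2.9074),
  (x̄ - mu_0)^T · [...] = (-0.75)·(-2.6111) + (3.75)·(2.9074) = 12.8611.

Step 5 — scale by n: T² = 4 · 12.8611 = 51.4444.

T² ≈ 51.4444


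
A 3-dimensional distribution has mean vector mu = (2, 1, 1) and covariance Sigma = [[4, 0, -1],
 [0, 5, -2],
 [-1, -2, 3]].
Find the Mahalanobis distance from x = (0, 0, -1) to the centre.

Step 1 — centre the observation: (x - mu) = (-2, -1, -2).

Step 2 — invert Sigma (cofactor / det for 3×3, or solve directly):
  Sigma^{-1} = [[0.2821, 0.0513, 0.1282],
 [0.0513, 0.2821, 0.2051],
 [0.1282, 0.2051, 0.5128]].

Step 3 — form the quadratic (x - mu)^T · Sigma^{-1} · (x - mu):
  Sigma^{-1} · (x - mu) = (-0.8718, -0.7949, -1.4872).
  (x - mu)^T · [Sigma^{-1} · (x - mu)] = (-2)·(-0.8718) + (-1)·(-0.7949) + (-2)·(-1.4872) = 5.5128.

Step 4 — take square root: d = √(5.5128) ≈ 2.3479.

d(x, mu) = √(5.5128) ≈ 2.3479


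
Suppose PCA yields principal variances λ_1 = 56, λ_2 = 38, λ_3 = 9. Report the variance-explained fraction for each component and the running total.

Step 1 — total variance = trace(Sigma) = Σ λ_i = 56 + 38 + 9 = 103.

Step 2 — fraction explained by component i = λ_i / Σ λ:
  PC1: 56/103 = 0.5437
  PC2: 38/103 = 0.3689
  PC3: 9/103 = 0.0874

Step 3 — cumulative fraction after k components = (λ_1 + ... + λ_k) / Σ λ:
  k = 1: 56/103 = 0.5437
  k = 2: (56 + 38)/103 = 94/103 = 0.9126
  k = 3: (56 + 38 + 9)/103 = 103/103 = 1

Summary (fraction, with percent):

explained: PC1 0.5437 (54.37%), PC2 0.3689 (36.89%), PC3 0.0874 (8.74%);  cumulative: 0.5437, 0.9126, 1


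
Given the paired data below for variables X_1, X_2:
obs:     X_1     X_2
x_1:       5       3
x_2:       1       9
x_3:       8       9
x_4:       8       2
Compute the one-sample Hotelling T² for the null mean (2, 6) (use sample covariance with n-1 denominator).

Step 1 — sample mean vector:
  mean(X_1) = (5 + 1 + 8 + 8) / 4 = 22/4 = 5.5
  mean(X_2) = (3 + 9 + 9 + 2) / 4 = 23/4 = 5.75
  x̄ = (5.5, 5.75),  deviation x̄ - mu_0 = (5.5, 5.75) - (2, 6) = (3.5, -0.25).

Step 2 — sample covariance matrix, S[i,j] = (1/(n-1)) · Σ_k (x_{k,i} - mean_i) · (x_{k,j} - mean_j), divisor n-1 = 3:
  S[X_1,X_1] = ((-0.5)·(-0.5) + (-4.5)·(-4.5) + (2.5)·(2.5) + (2.5)·(2.5)) / 3 = 33/3 = 11
  S[X_1,X_2] = ((-0.5)·(-2.75) + (-4.5)·(3.25) + (2.5)·(3.25) + (2.5)·(-3.75)) / 3 = -14.5/3 = -4.8333
  S[X_2,X_2] = ((-2.75)·(-2.75) + (3.25)·(3.25) + (3.25)·(3.25) + (-3.75)·(-3.75)) / 3 = 42.75/3 = 14.25
  S = [[11, -4.8333],
 [-4.8333, 14.25]].

Step 3 — invert S. det(S) = 11·14.25 - (-4.8333)² = 133.3889.
  S^{-1} = (1/det) · [[d, -b], [-b, a]] = [[0.1068, 0.0362],
 [0.0362, 0.0825]].

Step 4 — quadratic form (x̄ - mu_0)^T · S^{-1} · (x̄ - mu_0):
  S^{-1} · (x̄ - mu_0) = (0.3648, 0.1062),
  (x̄ - mu_0)^T · [...] = (3.5)·(0.3648) + (-0.25)·(0.1062) = 1.2504.

Step 5 — scale by n: T² = 4 · 1.2504 = 5.0017.

T² ≈ 5.0017


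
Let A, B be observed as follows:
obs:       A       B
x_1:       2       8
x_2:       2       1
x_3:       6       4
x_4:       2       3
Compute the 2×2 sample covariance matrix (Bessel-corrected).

Step 1 — column means:
  mean(A) = (2 + 2 + 6 + 2) / 4 = 12/4 = 3
  mean(B) = (8 + 1 + 4 + 3) / 4 = 16/4 = 4

Step 2 — sample covariance S[i,j] = (1/(n-1)) · Σ_k (x_{k,i} - mean_i) · (x_{k,j} - mean_j), with n-1 = 3.
  S[A,A] = ((-1)·(-1) + (-1)·(-1) + (3)·(3) + (-1)·(-1)) / 3 = 12/3 = 4
  S[A,B] = ((-1)·(4) + (-1)·(-3) + (3)·(0) + (-1)·(-1)) / 3 = 0/3 = 0
  S[B,B] = ((4)·(4) + (-3)·(-3) + (0)·(0) + (-1)·(-1)) / 3 = 26/3 = 8.6667

S is symmetric (S[j,i] = S[i,j]). Assembling:

S = [[4, 0],
 [0, 8.6667]]


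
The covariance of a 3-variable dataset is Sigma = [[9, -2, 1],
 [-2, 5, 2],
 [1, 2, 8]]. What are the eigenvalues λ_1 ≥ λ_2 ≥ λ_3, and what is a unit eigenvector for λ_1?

Step 1 — characteristic polynomial p(λ) = det(λI - Sigma) = λ³ - tr·λ² + c_1·λ - det, where tr = trace, c_1 = sum of the principal 2×2 minors, det = det(Sigma):
  tr = 9 + 5 + 8 = 22,
  c_1 = (9·5 - (-2)²) + (9·8 - (1)²) + (5·8 - (2)²) = 41 + 71 + 36 = 148,
  det = 9·(5·8 - (2)²) - (-2)·((-2)·8 - (2)·(1)) + (1)·((-2)·(2) - 5·(1)) = 9·(36) - (-2)·(-18) + (1)·(-9) = 279.
  So p(λ) = λ³ - 22λ² + 148λ - 279.
Step 2 — look for an integer root (rational root theorem: any rational root is an integer divisor of 279). Testing λ = 9:
  p(9) = 729 - 1782 + 1332 - 279 = 0  ✓
  Dividing out (λ - 9): p(λ) = (λ - 9)(λ² - 13λ + 31).
Step 3 — remaining eigenvalues from the quadratic λ² - 13λ + 31 = 0:
  Δ = 13² - 4·31 = 169 - 124 = 45,  λ = (13 ± √45)/2 = (13 ± 6.7082)/2 ≈ 9.8541 or 3.1459.
  Sorted: λ_1 = 9.8541,  λ_2 = 9,  λ_3 = 3.1459  (check: sum = 22 = tr ✓).

Step 4 — unit eigenvector for λ_1 ≈ 9.8541: v spans the null space of (Sigma - λ_1 I), whose rows are
  r_1 = (-0.8541, -2, 1),  r_2 = (-2, -4.8541, 2),  r_3 = (1, 2, -1.8541).
  v is orthogonal to every row, so take v ∝ r_1 × r_2 = ((-2)·(2) - (1)·(-4.8541), (1)·(-2) - (-0.8541)·(2), (-0.8541)·(-4.8541) - (-2)·(-2)) ≈ (0.8541, -0.2918, 0.1459).
  Let u = (0.8541, -0.2918, 0.1459).
  ||u|| = √((0.8541)² + (-0.2918)² + (0.1459)²) = √(0.8359) ≈ 0.9143,  v_1 = u/||u|| ≈ (0.9342, -0.3192, 0.1596) (||v_1|| = 1).

λ_1 = 9.8541,  λ_2 = 9,  λ_3 = 3.1459;  v_1 ≈ (0.9342, -0.3192, 0.1596)


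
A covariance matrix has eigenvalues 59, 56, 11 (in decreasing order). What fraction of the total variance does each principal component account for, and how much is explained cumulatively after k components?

Step 1 — total variance = trace(Sigma) = Σ λ_i = 59 + 56 + 11 = 126.

Step 2 — fraction explained by component i = λ_i / Σ λ:
  PC1: 59/126 = 0.4683
  PC2: 56/126 = 0.4444
  PC3: 11/126 = 0.0873

Step 3 — cumulative fraction after k components = (λ_1 + ... + λ_k) / Σ λ:
  k = 1: 59/126 = 0.4683
  k = 2: (59 + 56)/126 = 115/126 = 0.9127
  k = 3: (59 + 56 + 11)/126 = 126/126 = 1

Summary (fraction, with percent):

explained: PC1 0.4683 (46.83%), PC2 0.4444 (44.44%), PC3 0.0873 (8.73%);  cumulative: 0.4683, 0.9127, 1


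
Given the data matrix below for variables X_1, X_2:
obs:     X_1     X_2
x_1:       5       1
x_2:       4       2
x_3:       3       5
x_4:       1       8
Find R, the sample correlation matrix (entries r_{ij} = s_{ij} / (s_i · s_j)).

Step 1 — column means:
  mean(X_1) = (5 + 4 + 3 + 1) / 4 = 13/4 = 3.25
  mean(X_2) = (1 + 2 + 5 + 8) / 4 = 16/4 = 4

Step 2 — sample variances and covariances s[i,j] = (1/(n-1)) · Σ_k (x_{k,i} - mean_i) · (x_{k,j} - mean_j), with n-1 = 3:
  s[X_1,X_1] = ((1.75)·(1.75) + (0.75)·(0.75) + (-0.25)·(-0.25) + (-2.25)·(-2.25)) / 3 = 8.75/3 = 2.9167
  s[X_1,X_2] = ((1.75)·(-3) + (0.75)·(-2) + (-0.25)·(1) + (-2.25)·(4)) / 3 = -16/3 = -5.3333
  s[X_2,X_2] = ((-3)·(-3) + (-2)·(-2) + (1)·(1) + (4)·(4)) / 3 = 30/3 = 10
  Sample standard deviations s_i = √(s[i,i]):
  s(X_1) = √(2.9167) = 1.7078
  s(X_2) = √(10) = 3.1623

Step 3 — r_{ij} = s_{ij} / (s_i · s_j):
  r[X_1,X_1] = 1 (diagonal).
  r[X_1,X_2] = -5.3333 / (1.7078 · 3.1623) = -5.3333 / 5.4006 = -0.9875
  r[X_2,X_2] = 1 (diagonal).

R is symmetric with unit diagonal. Assembling:

R = [[1, -0.9875],
 [-0.9875, 1]]


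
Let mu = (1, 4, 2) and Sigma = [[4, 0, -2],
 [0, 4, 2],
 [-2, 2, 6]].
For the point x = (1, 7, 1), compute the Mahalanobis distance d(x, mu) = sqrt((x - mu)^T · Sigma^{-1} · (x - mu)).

Step 1 — centre the observation: (x - mu) = (0, 3, -1).

Step 2 — invert Sigma (cofactor / det for 3×3, or solve directly):
  Sigma^{-1} = [[0.3125, -0.0625, 0.125],
 [-0.0625, 0.3125, -0.125],
 [0.125, -0.125, 0.25]].

Step 3 — form the quadratic (x - mu)^T · Sigma^{-1} · (x - mu):
  Sigma^{-1} · (x - mu) = (-0.3125, 1.0625, -0.625).
  (x - mu)^T · [Sigma^{-1} · (x - mu)] = (0)·(-0.3125) + (3)·(1.0625) + (-1)·(-0.625) = 3.8125.

Step 4 — take square root: d = √(3.8125) ≈ 1.9526.

d(x, mu) = √(3.8125) ≈ 1.9526
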